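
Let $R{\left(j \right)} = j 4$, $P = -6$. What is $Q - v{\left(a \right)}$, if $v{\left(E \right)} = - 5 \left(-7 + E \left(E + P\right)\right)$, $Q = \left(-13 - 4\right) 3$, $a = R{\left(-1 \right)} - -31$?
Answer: $2749$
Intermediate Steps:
$R{\left(j \right)} = 4 j$
$a = 27$ ($a = 4 \left(-1\right) - -31 = -4 + 31 = 27$)
$Q = -51$ ($Q = \left(-17\right) 3 = -51$)
$v{\left(E \right)} = 35 - 5 E \left(-6 + E\right)$ ($v{\left(E \right)} = - 5 \left(-7 + E \left(E - 6\right)\right) = - 5 \left(-7 + E \left(-6 + E\right)\right) = 35 - 5 E \left(-6 + E\right)$)
$Q - v{\left(a \right)} = -51 - \left(35 - 5 \cdot 27^{2} + 30 \cdot 27\right) = -51 - \left(35 - 3645 + 810\right) = -51 - -2800 = -51 + 2800 = 2749$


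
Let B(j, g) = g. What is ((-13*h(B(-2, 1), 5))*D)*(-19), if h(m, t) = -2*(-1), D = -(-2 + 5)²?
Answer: -4446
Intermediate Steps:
D = -9 (D = -1*3² = -1*9 = -9)
h(m, t) = 2
((-13*h(B(-2, 1), 5))*D)*(-19) = (-13*2*(-9))*(-19) = -26*(-9)*(-19) = 234*(-19) = -4446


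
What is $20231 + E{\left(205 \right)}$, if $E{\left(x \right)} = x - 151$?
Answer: $20285$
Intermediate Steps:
$E{\left(x \right)} = -151 + x$
$20231 + E{\left(205 \right)} = 20231 + \left(-151 + 205\right) = 20231 + 54 = 20285$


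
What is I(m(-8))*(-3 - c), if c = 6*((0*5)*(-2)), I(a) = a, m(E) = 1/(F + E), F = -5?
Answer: 3/13 ≈ 0.23077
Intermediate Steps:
m(E) = 1/(-5 + E)
c = 0 (c = 6*(0*(-2)) = 6*0 = 0)
I(m(-8))*(-3 - c) = (-3 - 1*0)/(-5 - 8) = (-3 + 0)/(-13) = -1/13*(-3) = 3/13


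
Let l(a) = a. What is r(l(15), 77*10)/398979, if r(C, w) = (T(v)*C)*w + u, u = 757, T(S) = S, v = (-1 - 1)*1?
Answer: -22343/398979 ≈ -0.056000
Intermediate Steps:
v = -2 (v = -2*1 = -2)
r(C, w) = 757 - 2*C*w (r(C, w) = (-2*C)*w + 757 = -2*C*w + 757 = 757 - 2*C*w)
r(l(15), 77*10)/398979 = (757 - 2*15*77*10)/398979 = (757 - 2*15*770)*(1/398979) = (757 - 23100)*(1/398979) = -22343*1/398979 = -22343/398979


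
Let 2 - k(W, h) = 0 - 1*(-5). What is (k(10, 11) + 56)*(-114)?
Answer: -6042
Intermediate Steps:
k(W, h) = -3 (k(W, h) = 2 - (0 - 1*(-5)) = 2 - (0 + 5) = 2 - 1*5 = 2 - 5 = -3)
(k(10, 11) + 56)*(-114) = (-3 + 56)*(-114) = 53*(-114) = -6042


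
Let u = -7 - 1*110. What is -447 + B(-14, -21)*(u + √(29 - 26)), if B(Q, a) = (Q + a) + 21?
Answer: 1191 - 14*√3 ≈ 1166.8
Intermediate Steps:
u = -117 (u = -7 - 110 = -117)
B(Q, a) = 21 + Q + a
-447 + B(-14, -21)*(u + √(29 - 26)) = -447 + (21 - 14 - 21)*(-117 + √(29 - 26)) = -447 - 14*(-117 + √3) = -447 + (1638 - 14*√3) = 1191 - 14*√3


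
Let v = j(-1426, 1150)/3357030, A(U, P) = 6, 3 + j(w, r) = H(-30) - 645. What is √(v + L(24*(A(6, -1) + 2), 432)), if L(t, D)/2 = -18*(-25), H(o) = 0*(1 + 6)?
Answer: 6*√7826144447110/559505 ≈ 30.000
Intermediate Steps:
H(o) = 0 (H(o) = 0*7 = 0)
j(w, r) = -648 (j(w, r) = -3 + (0 - 645) = -3 - 645 = -648)
L(t, D) = 900 (L(t, D) = 2*(-18*(-25)) = 2*450 = 900)
v = -108/559505 (v = -648/3357030 = -648*1/3357030 = -108/559505 ≈ -0.00019303)
√(v + L(24*(A(6, -1) + 2), 432)) = √(-108/559505 + 900) = √(503554392/559505) = 6*√7826144447110/559505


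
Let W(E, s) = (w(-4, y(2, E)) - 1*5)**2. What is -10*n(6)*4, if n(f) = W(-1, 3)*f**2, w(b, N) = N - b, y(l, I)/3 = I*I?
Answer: -5760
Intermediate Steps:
y(l, I) = 3*I**2 (y(l, I) = 3*(I*I) = 3*I**2)
W(E, s) = (-1 + 3*E**2)**2 (W(E, s) = ((3*E**2 - 1*(-4)) - 1*5)**2 = ((3*E**2 + 4) - 5)**2 = ((4 + 3*E**2) - 5)**2 = (-1 + 3*E**2)**2)
n(f) = 4*f**2 (n(f) = (-1 + 3*(-1)**2)**2*f**2 = (-1 + 3*1)**2*f**2 = (-1 + 3)**2*f**2 = 2**2*f**2 = 4*f**2)
-10*n(6)*4 = -40*6**2*4 = -40*36*4 = -10*144*4 = -1440*4 = -5760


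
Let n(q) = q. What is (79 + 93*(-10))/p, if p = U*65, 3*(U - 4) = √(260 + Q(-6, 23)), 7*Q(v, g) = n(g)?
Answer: 214452/54275 - 2553*√12901/54275 ≈ -1.3915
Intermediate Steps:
Q(v, g) = g/7
U = 4 + √12901/21 (U = 4 + √(260 + (⅐)*23)/3 = 4 + √(260 + 23/7)/3 = 4 + √(1843/7)/3 = 4 + (√12901/7)/3 = 4 + √12901/21 ≈ 9.4087)
p = 260 + 65*√12901/21 (p = (4 + √12901/21)*65 = 260 + 65*√12901/21 ≈ 611.57)
(79 + 93*(-10))/p = (79 + 93*(-10))/(260 + 65*√12901/21) = (79 - 930)/(260 + 65*√12901/21) = -851/(260 + 65*√12901/21)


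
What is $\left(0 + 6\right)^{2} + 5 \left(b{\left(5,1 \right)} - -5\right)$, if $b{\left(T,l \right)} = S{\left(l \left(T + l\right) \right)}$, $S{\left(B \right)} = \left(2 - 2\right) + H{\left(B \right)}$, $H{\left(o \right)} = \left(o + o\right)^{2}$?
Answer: $781$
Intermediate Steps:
$H{\left(o \right)} = 4 o^{2}$ ($H{\left(o \right)} = \left(2 o\right)^{2} = 4 o^{2}$)
$S{\left(B \right)} = 4 B^{2}$ ($S{\left(B \right)} = \left(2 - 2\right) + 4 B^{2} = 0 + 4 B^{2} = 4 B^{2}$)
$b{\left(T,l \right)} = 4 l^{2} \left(T + l\right)^{2}$ ($b{\left(T,l \right)} = 4 \left(l \left(T + l\right)\right)^{2} = 4 l^{2} \left(T + l\right)^{2}$)
$\left(0 + 6\right)^{2} + 5 \left(b{\left(5,1 \right)} - -5\right) = \left(0 + 6\right)^{2} + 5 \left(4 \cdot 1^{2} \left(5 + 1\right)^{2} - -5\right) = 6^{2} + 5 \left(4 \cdot 1 \cdot 6^{2} + 5\right) = 36 + 5 \left(4 \cdot 1 \cdot 36 + 5\right) = 36 + 5 \left(144 + 5\right) = 36 + 5 \cdot 149 = 36 + 745 = 781$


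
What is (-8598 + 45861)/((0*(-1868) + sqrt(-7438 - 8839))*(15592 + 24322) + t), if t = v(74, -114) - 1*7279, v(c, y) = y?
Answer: -91828453/8643796427047 - 495771794*I*sqrt(16277)/8643796427047 ≈ -1.0624e-5 - 0.0073175*I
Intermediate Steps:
t = -7393 (t = -114 - 1*7279 = -114 - 7279 = -7393)
(-8598 + 45861)/((0*(-1868) + sqrt(-7438 - 8839))*(15592 + 24322) + t) = (-8598 + 45861)/((0*(-1868) + sqrt(-7438 - 8839))*(15592 + 24322) - 7393) = 37263/((0 + sqrt(-16277))*39914 - 7393) = 37263/((0 + I*sqrt(16277))*39914 - 7393) = 37263/((I*sqrt(16277))*39914 - 7393) = 37263/(39914*I*sqrt(16277) - 7393) = 37263/(-7393 + 39914*I*sqrt(16277))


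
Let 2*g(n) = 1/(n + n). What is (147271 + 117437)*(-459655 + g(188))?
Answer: -22874778812943/188 ≈ -1.2167e+11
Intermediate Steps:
g(n) = 1/(4*n) (g(n) = 1/(2*(n + n)) = 1/(2*((2*n))) = (1/(2*n))/2 = 1/(4*n))
(147271 + 117437)*(-459655 + g(188)) = (147271 + 117437)*(-459655 + (¼)/188) = 264708*(-459655 + (¼)*(1/188)) = 264708*(-459655 + 1/752) = 264708*(-345660559/752) = -22874778812943/188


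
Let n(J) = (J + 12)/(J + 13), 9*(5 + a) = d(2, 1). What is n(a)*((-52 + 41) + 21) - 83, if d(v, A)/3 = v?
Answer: -964/13 ≈ -74.154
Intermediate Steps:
d(v, A) = 3*v
a = -13/3 (a = -5 + (3*2)/9 = -5 + (⅑)*6 = -5 + ⅔ = -13/3 ≈ -4.3333)
n(J) = (12 + J)/(13 + J)
n(a)*((-52 + 41) + 21) - 83 = ((12 - 13/3)/(13 - 13/3))*((-52 + 41) + 21) - 83 = ((23/3)/(26/3))*(-11 + 21) - 83 = ((3/26)*(23/3))*10 - 83 = (23/26)*10 - 83 = 115/13 - 83 = -964/13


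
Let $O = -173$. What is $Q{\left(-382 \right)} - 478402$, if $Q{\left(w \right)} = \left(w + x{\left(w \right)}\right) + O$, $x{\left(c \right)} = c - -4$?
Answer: $-479335$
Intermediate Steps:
$x{\left(c \right)} = 4 + c$ ($x{\left(c \right)} = c + 4 = 4 + c$)
$Q{\left(w \right)} = -169 + 2 w$ ($Q{\left(w \right)} = \left(w + \left(4 + w\right)\right) - 173 = \left(4 + 2 w\right) - 173 = -169 + 2 w$)
$Q{\left(-382 \right)} - 478402 = \left(-169 + 2 \left(-382\right)\right) - 478402 = \left(-169 - 764\right) - 478402 = -933 - 478402 = -479335$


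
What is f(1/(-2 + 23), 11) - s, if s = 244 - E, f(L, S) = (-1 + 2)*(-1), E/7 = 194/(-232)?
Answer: -29099/116 ≈ -250.85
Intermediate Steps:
E = -679/116 (E = 7*(194/(-232)) = 7*(194*(-1/232)) = 7*(-97/116) = -679/116 ≈ -5.8534)
f(L, S) = -1 (f(L, S) = 1*(-1) = -1)
s = 28983/116 (s = 244 - 1*(-679/116) = 244 + 679/116 = 28983/116 ≈ 249.85)
f(1/(-2 + 23), 11) - s = -1 - 1*28983/116 = -1 - 28983/116 = -29099/116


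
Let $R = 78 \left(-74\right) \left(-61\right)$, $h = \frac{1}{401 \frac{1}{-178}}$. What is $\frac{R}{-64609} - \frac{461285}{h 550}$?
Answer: $\frac{216665425123}{115004020} \approx 1884.0$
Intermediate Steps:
$h = - \frac{178}{401}$ ($h = \frac{1}{401 \left(- \frac{1}{178}\right)} = \frac{1}{- \frac{401}{178}} = - \frac{178}{401} \approx -0.44389$)
$R = 352092$ ($R = \left(-5772\right) \left(-61\right) = 352092$)
$\frac{R}{-64609} - \frac{461285}{h 550} = \frac{352092}{-64609} - \frac{461285}{\left(- \frac{178}{401}\right) 550} = 352092 \left(- \frac{1}{64609}\right) - \frac{461285}{- \frac{97900}{401}} = - \frac{352092}{64609} - - \frac{3363187}{1780} = - \frac{352092}{64609} + \frac{3363187}{1780} = \frac{216665425123}{115004020}$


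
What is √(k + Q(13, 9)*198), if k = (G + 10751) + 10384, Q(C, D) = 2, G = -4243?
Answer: 2*√4322 ≈ 131.48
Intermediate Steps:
k = 16892 (k = (-4243 + 10751) + 10384 = 6508 + 10384 = 16892)
√(k + Q(13, 9)*198) = √(16892 + 2*198) = √(16892 + 396) = √17288 = 2*√4322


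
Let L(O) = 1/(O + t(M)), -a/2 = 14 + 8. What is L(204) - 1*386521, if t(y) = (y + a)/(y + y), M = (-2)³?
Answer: -320425905/829 ≈ -3.8652e+5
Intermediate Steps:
M = -8
a = -44 (a = -2*(14 + 8) = -2*22 = -44)
t(y) = (-44 + y)/(2*y) (t(y) = (y - 44)/(y + y) = (-44 + y)/((2*y)) = (-44 + y)*(1/(2*y)) = (-44 + y)/(2*y))
L(O) = 1/(13/4 + O) (L(O) = 1/(O + (½)*(-44 - 8)/(-8)) = 1/(O + (½)*(-⅛)*(-52)) = 1/(O + 13/4) = 1/(13/4 + O))
L(204) - 1*386521 = 4/(13 + 4*204) - 1*386521 = 4/(13 + 816) - 386521 = 4/829 - 386521 = -320425905/829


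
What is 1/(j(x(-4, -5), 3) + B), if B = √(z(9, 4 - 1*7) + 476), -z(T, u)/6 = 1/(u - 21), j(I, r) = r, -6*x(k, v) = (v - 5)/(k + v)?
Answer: -4/623 + 2*√1905/1869 ≈ 0.040285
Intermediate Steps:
x(k, v) = -(-5 + v)/(6*(k + v)) (x(k, v) = -(v - 5)/(6*(k + v)) = -(-5 + v)/(6*(k + v)))
z(T, u) = -6/(-21 + u) (z(T, u) = -6/(u - 21) = -6/(-21 + u))
B = √1905/2 (B = √(-6/(-21 + (4 - 1*7)) + 476) = √(-6/(-21 + (4 - 7)) + 476) = √(-6/(-21 - 3) + 476) = √(-6/(-24) + 476) = √(-6*(-1/24) + 476) = √(¼ + 476) = √(1905/4) = √1905/2 ≈ 21.823)
1/(j(x(-4, -5), 3) + B) = 1/(3 + √1905/2)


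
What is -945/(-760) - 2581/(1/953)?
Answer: -373873147/152 ≈ -2.4597e+6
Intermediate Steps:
-945/(-760) - 2581/(1/953) = -945*(-1/760) - 2581/1/953 = 189/152 - 2581*953 = 189/152 - 2459693 = -373873147/152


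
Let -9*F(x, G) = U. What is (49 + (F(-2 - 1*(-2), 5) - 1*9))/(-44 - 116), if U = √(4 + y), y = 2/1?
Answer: -¼ + √6/1440 ≈ -0.24830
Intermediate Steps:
y = 2 (y = 2*1 = 2)
U = √6 (U = √(4 + 2) = √6 ≈ 2.4495)
F(x, G) = -√6/9
(49 + (F(-2 - 1*(-2), 5) - 1*9))/(-44 - 116) = (49 + (-√6/9 - 1*9))/(-44 - 116) = (49 + (-√6/9 - 9))/(-160) = -(49 + (-9 - √6/9))/160 = -(40 - √6/9)/160 = -¼ + √6/1440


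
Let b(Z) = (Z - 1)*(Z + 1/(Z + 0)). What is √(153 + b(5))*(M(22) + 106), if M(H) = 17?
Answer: 123*√4345/5 ≈ 1621.5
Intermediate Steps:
b(Z) = (-1 + Z)*(Z + 1/Z)
√(153 + b(5))*(M(22) + 106) = √(153 + (1 + 5² - 1*5 - 1/5))*(17 + 106) = √(153 + (1 + 25 - 5 - 1*⅕))*123 = √(153 + (1 + 25 - 5 - ⅕))*123 = √(153 + 104/5)*123 = √(869/5)*123 = (√4345/5)*123 = 123*√4345/5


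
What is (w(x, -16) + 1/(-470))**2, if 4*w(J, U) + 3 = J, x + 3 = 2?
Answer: 221841/220900 ≈ 1.0043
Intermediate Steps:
x = -1 (x = -3 + 2 = -1)
w(J, U) = -3/4 + J/4
(w(x, -16) + 1/(-470))**2 = ((-3/4 + (1/4)*(-1)) + 1/(-470))**2 = ((-3/4 - 1/4) - 1/470)**2 = (-1 - 1/470)**2 = (-471/470)**2 = 221841/220900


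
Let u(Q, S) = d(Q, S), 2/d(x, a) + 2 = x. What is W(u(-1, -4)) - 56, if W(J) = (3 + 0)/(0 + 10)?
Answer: -557/10 ≈ -55.700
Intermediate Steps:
d(x, a) = 2/(-2 + x)
u(Q, S) = 2/(-2 + Q)
W(J) = 3/10
W(u(-1, -4)) - 56 = 3/10 - 56 = -557/10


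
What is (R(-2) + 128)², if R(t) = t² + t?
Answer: 16900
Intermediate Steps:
R(t) = t + t²
(R(-2) + 128)² = (-2*(1 - 2) + 128)² = (-2*(-1) + 128)² = (2 + 128)² = 130² = 16900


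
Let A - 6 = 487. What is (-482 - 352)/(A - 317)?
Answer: -417/88 ≈ -4.7386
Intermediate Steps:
A = 493 (A = 6 + 487 = 493)
(-482 - 352)/(A - 317) = (-482 - 352)/(493 - 317) = -834/176 = -834*1/176 = -417/88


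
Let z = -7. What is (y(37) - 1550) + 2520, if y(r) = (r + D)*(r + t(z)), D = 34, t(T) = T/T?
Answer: 3668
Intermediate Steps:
t(T) = 1
y(r) = (1 + r)*(34 + r) (y(r) = (r + 34)*(r + 1) = (34 + r)*(1 + r) = (1 + r)*(34 + r))
(y(37) - 1550) + 2520 = ((34 + 37² + 35*37) - 1550) + 2520 = ((34 + 1369 + 1295) - 1550) + 2520 = (2698 - 1550) + 2520 = 1148 + 2520 = 3668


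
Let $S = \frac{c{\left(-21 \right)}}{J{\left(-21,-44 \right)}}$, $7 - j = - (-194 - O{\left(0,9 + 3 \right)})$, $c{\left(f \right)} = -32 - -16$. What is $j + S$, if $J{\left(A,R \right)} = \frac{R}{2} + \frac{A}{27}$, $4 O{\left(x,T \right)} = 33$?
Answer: $- \frac{159529}{820} \approx -194.55$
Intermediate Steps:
$O{\left(x,T \right)} = \frac{33}{4}$ ($O{\left(x,T \right)} = \frac{1}{4} \cdot 33 = \frac{33}{4}$)
$c{\left(f \right)} = -16$ ($c{\left(f \right)} = -32 + 16 = -16$)
$J{\left(A,R \right)} = \frac{R}{2} + \frac{A}{27}$ ($J{\left(A,R \right)} = R \frac{1}{2} + A \frac{1}{27} = \frac{R}{2} + \frac{A}{27}$)
$j = - \frac{781}{4}$ ($j = 7 - - (-194 - \frac{33}{4}) = 7 - \left(-1\right) \left(- \frac{809}{4}\right) = 7 - \frac{809}{4} = - \frac{781}{4} \approx -195.25$)
$S = \frac{144}{205}$ ($S = - \frac{16}{\frac{1}{2} \left(-44\right) + \frac{1}{27} \left(-21\right)} = - \frac{16}{-22 - \frac{7}{9}} = - \frac{16}{- \frac{205}{9}} = \left(-16\right) \left(- \frac{9}{205}\right) = \frac{144}{205} \approx 0.70244$)
$j + S = - \frac{781}{4} + \frac{144}{205} = - \frac{159529}{820}$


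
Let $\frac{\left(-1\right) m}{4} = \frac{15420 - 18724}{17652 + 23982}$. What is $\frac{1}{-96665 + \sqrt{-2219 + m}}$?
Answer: $- \frac{402455061}{38903327708828} - \frac{9 i \sqrt{11869882955}}{194516638544140} \approx -1.0345 \cdot 10^{-5} - 5.0409 \cdot 10^{-9} i$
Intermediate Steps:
$m = \frac{6608}{20817}$ ($m = - 4 \frac{15420 - 18724}{17652 + 23982} = - 4 \left(- \frac{3304}{41634}\right) = - 4 \left(\left(-3304\right) \frac{1}{41634}\right) = \left(-4\right) \left(- \frac{1652}{20817}\right) = \frac{6608}{20817} \approx 0.31743$)
$\frac{1}{-96665 + \sqrt{-2219 + m}} = \frac{1}{-96665 + \sqrt{-2219 + \frac{6608}{20817}}} = \frac{1}{-96665 + \sqrt{- \frac{46186315}{20817}}} = \frac{1}{-96665 + \frac{i \sqrt{11869882955}}{2313}}$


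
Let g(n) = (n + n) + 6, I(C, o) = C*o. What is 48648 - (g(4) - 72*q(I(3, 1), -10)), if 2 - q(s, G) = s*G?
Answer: 50938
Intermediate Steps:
g(n) = 6 + 2*n (g(n) = 2*n + 6 = 6 + 2*n)
q(s, G) = 2 - G*s (q(s, G) = 2 - s*G = 2 - G*s)
48648 - (g(4) - 72*q(I(3, 1), -10)) = 48648 - ((6 + 2*4) - 72*(2 - 1*(-10)*3*1)) = 48648 - ((6 + 8) - 72*(2 - 1*(-10)*3)) = 48648 - (14 - 72*(2 + 30)) = 48648 - (14 - 72*32) = 48648 - (14 - 2304) = 48648 - 1*(-2290) = 48648 + 2290 = 50938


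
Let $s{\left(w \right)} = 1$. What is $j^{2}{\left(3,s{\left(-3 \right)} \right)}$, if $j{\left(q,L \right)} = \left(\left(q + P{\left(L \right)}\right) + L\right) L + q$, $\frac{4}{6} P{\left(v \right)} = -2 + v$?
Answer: $\frac{121}{4} \approx 30.25$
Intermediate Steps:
$P{\left(v \right)} = -3 + \frac{3 v}{2}$ ($P{\left(v \right)} = \frac{3 \left(-2 + v\right)}{2} = -3 + \frac{3 v}{2}$)
$j{\left(q,L \right)} = q + L \left(-3 + q + \frac{5 L}{2}\right)$ ($j{\left(q,L \right)} = \left(\left(q + \left(-3 + \frac{3 L}{2}\right)\right) + L\right) L + q = \left(\left(-3 + q + \frac{3 L}{2}\right) + L\right) L + q = \left(-3 + q + \frac{5 L}{2}\right) L + q = L \left(-3 + q + \frac{5 L}{2}\right) + q = q + L \left(-3 + q + \frac{5 L}{2}\right)$)
$j^{2}{\left(3,s{\left(-3 \right)} \right)} = \left(3 - 3 + \frac{5 \cdot 1^{2}}{2} + 1 \cdot 3\right)^{2} = \left(3 - 3 + \frac{5}{2} \cdot 1 + 3\right)^{2} = \left(3 - 3 + \frac{5}{2} + 3\right)^{2} = \left(\frac{11}{2}\right)^{2} = \frac{121}{4}$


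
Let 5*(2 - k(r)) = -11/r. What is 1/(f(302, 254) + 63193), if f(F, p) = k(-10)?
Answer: 50/3159739 ≈ 1.5824e-5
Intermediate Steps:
k(r) = 2 + 11/(5*r) (k(r) = 2 - (-11)/(5*r) = 2 + 11/(5*r))
f(F, p) = 89/50 (f(F, p) = 2 + (11/5)/(-10) = 2 + (11/5)*(-⅒) = 2 - 11/50 = 89/50)
1/(f(302, 254) + 63193) = 1/(89/50 + 63193) = 1/(3159739/50) = 50/3159739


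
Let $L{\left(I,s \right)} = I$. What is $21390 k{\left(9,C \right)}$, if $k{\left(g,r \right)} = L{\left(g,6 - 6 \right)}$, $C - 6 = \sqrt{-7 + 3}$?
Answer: $192510$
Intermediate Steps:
$C = 6 + 2 i$ ($C = 6 + \sqrt{-7 + 3} = 6 + \sqrt{-4} = 6 + 2 i \approx 6.0 + 2.0 i$)
$k{\left(g,r \right)} = g$
$21390 k{\left(9,C \right)} = 21390 \cdot 9 = 192510$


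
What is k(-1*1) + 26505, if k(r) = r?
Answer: 26504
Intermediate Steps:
k(-1*1) + 26505 = -1*1 + 26505 = -1 + 26505 = 26504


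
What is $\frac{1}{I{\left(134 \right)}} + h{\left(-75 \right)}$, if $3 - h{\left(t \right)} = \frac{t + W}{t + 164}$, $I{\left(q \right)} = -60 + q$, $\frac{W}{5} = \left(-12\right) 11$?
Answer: $\frac{74237}{6586} \approx 11.272$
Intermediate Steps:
$W = -660$ ($W = 5 \left(\left(-12\right) 11\right) = 5 \left(-132\right) = -660$)
$h{\left(t \right)} = 3 - \frac{-660 + t}{164 + t}$ ($h{\left(t \right)} = 3 - \frac{t - 660}{t + 164} = 3 - \frac{-660 + t}{164 + t}$)
$\frac{1}{I{\left(134 \right)}} + h{\left(-75 \right)} = \frac{1}{-60 + 134} + \frac{2 \left(576 - 75\right)}{164 - 75} = \frac{1}{74} + 2 \cdot \frac{1}{89} \cdot 501 = \frac{1}{74} + \frac{1002}{89} = \frac{74237}{6586}$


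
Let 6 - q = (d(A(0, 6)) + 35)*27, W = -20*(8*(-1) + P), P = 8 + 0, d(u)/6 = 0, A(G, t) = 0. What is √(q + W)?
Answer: I*√939 ≈ 30.643*I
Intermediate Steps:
d(u) = 0 (d(u) = 6*0 = 0)
P = 8
W = 0 (W = -20*(8*(-1) + 8) = -20*(-8 + 8) = -20*0 = 0)
q = -939 (q = 6 - (0 + 35)*27 = 6 - 35*27 = 6 - 1*945 = 6 - 945 = -939)
√(q + W) = √(-939 + 0) = √(-939) = I*√939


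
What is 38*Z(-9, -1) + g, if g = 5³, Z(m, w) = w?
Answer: 87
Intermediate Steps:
g = 125
38*Z(-9, -1) + g = 38*(-1) + 125 = -38 + 125 = 87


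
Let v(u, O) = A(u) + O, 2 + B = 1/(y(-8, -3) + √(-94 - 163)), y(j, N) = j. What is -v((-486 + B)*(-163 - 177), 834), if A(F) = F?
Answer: -53530754/321 - 340*I*√257/321 ≈ -1.6676e+5 - 16.98*I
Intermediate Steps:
B = -2 + 1/(-8 + I*√257) (B = -2 + 1/(-8 + √(-94 - 163)) = -2 + 1/(-8 + √(-257)) = -2 + 1/(-8 + I*√257) ≈ -2.0249 - 0.049941*I)
v(u, O) = O + u (v(u, O) = u + O = O + u)
-v((-486 + B)*(-163 - 177), 834) = -(834 + (-486 + (-650/321 - I*√257/321))*(-163 - 177)) = -(834 + (-156656/321 - I*√257/321)*(-340)) = -(834 + (53263040/321 + 340*I*√257/321)) = -(53530754/321 + 340*I*√257/321) = -53530754/321 - 340*I*√257/321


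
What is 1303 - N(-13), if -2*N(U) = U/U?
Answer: 2607/2 ≈ 1303.5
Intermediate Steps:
N(U) = -½ (N(U) = -U/(2*U) = -½*1 = -½)
1303 - N(-13) = 1303 - 1*(-½) = 1303 + ½ = 2607/2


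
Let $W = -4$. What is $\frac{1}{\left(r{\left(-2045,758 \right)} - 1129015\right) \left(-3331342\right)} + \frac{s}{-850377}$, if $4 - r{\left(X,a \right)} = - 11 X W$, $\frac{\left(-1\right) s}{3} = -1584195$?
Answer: $- \frac{5483481260293156931}{981155801250173318} \approx -5.5888$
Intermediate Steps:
$s = 4752585$ ($s = \left(-3\right) \left(-1584195\right) = 4752585$)
$r{\left(X,a \right)} = 4 - 44 X$ ($r{\left(X,a \right)} = 4 - - 11 X \left(-4\right) = 4 - 44 X$)
$\frac{1}{\left(r{\left(-2045,758 \right)} - 1129015\right) \left(-3331342\right)} + \frac{s}{-850377} = \frac{1}{\left(\left(4 - -89980\right) - 1129015\right) \left(-3331342\right)} + \frac{4752585}{-850377} = \frac{1}{\left(4 + 89980\right) - 1129015} \left(- \frac{1}{3331342}\right) + 4752585 \left(- \frac{1}{850377}\right) = \frac{1}{89984 - 1129015} \left(- \frac{1}{3331342}\right) - \frac{1584195}{283459} = \frac{1}{-1039031} \left(- \frac{1}{3331342}\right) - \frac{1584195}{283459} = \left(- \frac{1}{1039031}\right) \left(- \frac{1}{3331342}\right) - \frac{1584195}{283459} = \frac{1}{3461367609602} - \frac{1584195}{283459} = - \frac{5483481260293156931}{981155801250173318}$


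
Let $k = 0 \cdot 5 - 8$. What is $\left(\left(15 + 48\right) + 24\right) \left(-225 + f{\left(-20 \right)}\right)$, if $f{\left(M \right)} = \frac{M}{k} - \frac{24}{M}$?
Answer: $- \frac{192531}{10} \approx -19253.0$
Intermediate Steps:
$k = -8$ ($k = 0 - 8 = -8$)
$f{\left(M \right)} = - \frac{24}{M} - \frac{M}{8}$ ($f{\left(M \right)} = \frac{M}{-8} - \frac{24}{M} = M \left(- \frac{1}{8}\right) - \frac{24}{M} = - \frac{M}{8} - \frac{24}{M} = - \frac{24}{M} - \frac{M}{8}$)
$\left(\left(15 + 48\right) + 24\right) \left(-225 + f{\left(-20 \right)}\right) = \left(\left(15 + 48\right) + 24\right) \left(-225 - \left(- \frac{5}{2} + \frac{24}{-20}\right)\right) = \left(63 + 24\right) \left(-225 + \left(\left(-24\right) \left(- \frac{1}{20}\right) + \frac{5}{2}\right)\right) = 87 \left(-225 + \left(\frac{6}{5} + \frac{5}{2}\right)\right) = 87 \left(-225 + \frac{37}{10}\right) = 87 \left(- \frac{2213}{10}\right) = - \frac{192531}{10}$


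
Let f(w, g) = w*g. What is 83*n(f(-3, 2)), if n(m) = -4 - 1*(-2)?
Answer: -166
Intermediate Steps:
f(w, g) = g*w
n(m) = -2 (n(m) = -4 + 2 = -2)
83*n(f(-3, 2)) = 83*(-2) = -166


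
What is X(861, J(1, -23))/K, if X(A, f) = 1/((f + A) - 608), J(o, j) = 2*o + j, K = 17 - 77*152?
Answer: -1/2711384 ≈ -3.6882e-7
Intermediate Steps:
K = -11687 (K = 17 - 11704 = -11687)
J(o, j) = j + 2*o
X(A, f) = 1/(-608 + A + f) (X(A, f) = 1/((A + f) - 608) = 1/(-608 + A + f))
X(861, J(1, -23))/K = 1/((-608 + 861 + (-23 + 2*1))*(-11687)) = -1/11687/(-608 + 861 + (-23 + 2)) = -1/11687/(-608 + 861 - 21) = -1/11687/232 = (1/232)*(-1/11687) = -1/2711384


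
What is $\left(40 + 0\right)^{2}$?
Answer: $1600$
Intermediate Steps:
$\left(40 + 0\right)^{2} = 40^{2} = 1600$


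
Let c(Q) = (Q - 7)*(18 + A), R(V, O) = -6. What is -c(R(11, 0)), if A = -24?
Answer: -78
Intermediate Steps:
c(Q) = 42 - 6*Q (c(Q) = (Q - 7)*(18 - 24) = (-7 + Q)*(-6) = 42 - 6*Q)
-c(R(11, 0)) = -(42 - 6*(-6)) = -(42 + 36) = -1*78 = -78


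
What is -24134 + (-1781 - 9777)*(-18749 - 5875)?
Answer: 284580058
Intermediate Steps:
-24134 + (-1781 - 9777)*(-18749 - 5875) = -24134 - 11558*(-24624) = -24134 + 284604192 = 284580058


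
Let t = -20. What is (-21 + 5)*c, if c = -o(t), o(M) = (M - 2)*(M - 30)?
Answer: 17600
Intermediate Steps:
o(M) = (-30 + M)*(-2 + M) (o(M) = (-2 + M)*(-30 + M) = (-30 + M)*(-2 + M))
c = -1100 (c = -(60 + (-20)² - 32*(-20)) = -(60 + 400 + 640) = -1*1100 = -1100)
(-21 + 5)*c = (-21 + 5)*(-1100) = -16*(-1100) = 17600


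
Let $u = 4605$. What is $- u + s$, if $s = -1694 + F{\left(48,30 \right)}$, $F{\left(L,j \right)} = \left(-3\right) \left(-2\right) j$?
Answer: $-6119$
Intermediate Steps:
$F{\left(L,j \right)} = 6 j$
$s = -1514$ ($s = -1694 + 6 \cdot 30 = -1694 + 180 = -1514$)
$- u + s = \left(-1\right) 4605 - 1514 = -4605 - 1514 = -6119$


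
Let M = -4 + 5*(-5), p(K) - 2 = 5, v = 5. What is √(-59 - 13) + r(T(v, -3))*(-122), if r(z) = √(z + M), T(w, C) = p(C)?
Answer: I*(-122*√22 + 6*√2) ≈ -563.75*I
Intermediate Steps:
p(K) = 7 (p(K) = 2 + 5 = 7)
T(w, C) = 7
M = -29 (M = -4 - 25 = -29)
r(z) = √(-29 + z) (r(z) = √(z - 29) = √(-29 + z))
√(-59 - 13) + r(T(v, -3))*(-122) = √(-59 - 13) + √(-29 + 7)*(-122) = √(-72) + √(-22)*(-122) = 6*I*√2 + (I*√22)*(-122) = 6*I*√2 - 122*I*√22 = -122*I*√22 + 6*I*√2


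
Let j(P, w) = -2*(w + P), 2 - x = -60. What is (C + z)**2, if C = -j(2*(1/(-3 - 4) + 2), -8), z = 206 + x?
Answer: 3297856/49 ≈ 67303.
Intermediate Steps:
x = 62 (x = 2 - 1*(-60) = 2 + 60 = 62)
j(P, w) = -2*P - 2*w (j(P, w) = -2*(P + w) = -2*P - 2*w)
z = 268 (z = 206 + 62 = 268)
C = -60/7 (C = -(-4*(1/(-3 - 4) + 2) - 2*(-8)) = -(-4*(1/(-7) + 2) + 16) = -(-4*(-1/7 + 2) + 16) = -(-4*13/7 + 16) = -(-2*26/7 + 16) = -(-52/7 + 16) = -1*60/7 = -60/7 ≈ -8.5714)
(C + z)**2 = (-60/7 + 268)**2 = (1816/7)**2 = 3297856/49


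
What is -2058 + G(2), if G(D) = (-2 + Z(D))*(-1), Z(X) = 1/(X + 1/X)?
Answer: -10282/5 ≈ -2056.4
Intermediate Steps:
G(D) = 2 - D/(1 + D²) (G(D) = (-2 + D/(1 + D²))*(-1) = 2 - D/(1 + D²))
-2058 + G(2) = -2058 + (2 - 1*2/(1 + 2²)) = -2058 + (2 - 1*2/(1 + 4)) = -2058 + (2 - 1*2/5) = -2058 + (2 - 1*2*⅕) = -2058 + (2 - ⅖) = -2058 + 8/5 = -10282/5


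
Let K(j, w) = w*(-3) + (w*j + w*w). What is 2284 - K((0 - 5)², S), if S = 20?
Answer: 1444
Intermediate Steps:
K(j, w) = w² - 3*w + j*w (K(j, w) = -3*w + (j*w + w²) = -3*w + (w² + j*w) = w² - 3*w + j*w)
2284 - K((0 - 5)², S) = 2284 - 20*(-3 + (0 - 5)² + 20) = 2284 - 20*(-3 + (-5)² + 20) = 2284 - 20*(-3 + 25 + 20) = 2284 - 20*42 = 2284 - 1*840 = 2284 - 840 = 1444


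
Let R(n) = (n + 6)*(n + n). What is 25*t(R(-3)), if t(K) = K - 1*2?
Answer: -500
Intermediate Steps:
R(n) = 2*n*(6 + n) (R(n) = (6 + n)*(2*n) = 2*n*(6 + n))
t(K) = -2 + K (t(K) = K - 2 = -2 + K)
25*t(R(-3)) = 25*(-2 + 2*(-3)*(6 - 3)) = 25*(-2 + 2*(-3)*3) = 25*(-2 - 18) = 25*(-20) = -500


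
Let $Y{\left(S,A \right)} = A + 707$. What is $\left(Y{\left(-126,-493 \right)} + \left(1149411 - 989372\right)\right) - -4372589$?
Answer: $4532842$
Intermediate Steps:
$Y{\left(S,A \right)} = 707 + A$
$\left(Y{\left(-126,-493 \right)} + \left(1149411 - 989372\right)\right) - -4372589 = \left(\left(707 - 493\right) + \left(1149411 - 989372\right)\right) - -4372589 = \left(214 + \left(1149411 - 989372\right)\right) + 4372589 = \left(214 + 160039\right) + 4372589 = 160253 + 4372589 = 4532842$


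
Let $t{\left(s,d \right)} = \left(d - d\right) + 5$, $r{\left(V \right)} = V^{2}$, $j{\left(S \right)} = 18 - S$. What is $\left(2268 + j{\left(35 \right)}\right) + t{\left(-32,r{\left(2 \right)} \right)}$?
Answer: $2256$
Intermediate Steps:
$t{\left(s,d \right)} = 5$ ($t{\left(s,d \right)} = 0 + 5 = 5$)
$\left(2268 + j{\left(35 \right)}\right) + t{\left(-32,r{\left(2 \right)} \right)} = \left(2268 + \left(18 - 35\right)\right) + 5 = \left(2268 - 17\right) + 5 = 2251 + 5 = 2256$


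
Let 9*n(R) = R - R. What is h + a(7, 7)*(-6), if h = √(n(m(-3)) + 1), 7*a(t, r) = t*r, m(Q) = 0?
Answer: -41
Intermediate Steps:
n(R) = 0 (n(R) = (R - R)/9 = (⅑)*0 = 0)
a(t, r) = r*t/7 (a(t, r) = (t*r)/7 = (r*t)/7 = r*t/7)
h = 1 (h = √(0 + 1) = √1 = 1)
h + a(7, 7)*(-6) = 1 + ((⅐)*7*7)*(-6) = 1 + 7*(-6) = 1 - 42 = -41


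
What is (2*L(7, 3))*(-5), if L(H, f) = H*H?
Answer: -490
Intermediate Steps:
L(H, f) = H**2
(2*L(7, 3))*(-5) = (2*7**2)*(-5) = (2*49)*(-5) = 98*(-5) = -490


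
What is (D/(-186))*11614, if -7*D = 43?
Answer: 249701/651 ≈ 383.57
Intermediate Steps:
D = -43/7 (D = -1/7*43 = -43/7 ≈ -6.1429)
(D/(-186))*11614 = -43/7/(-186)*11614 = -43/7*(-1/186)*11614 = (43/1302)*11614 = 249701/651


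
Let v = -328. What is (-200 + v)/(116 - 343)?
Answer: 528/227 ≈ 2.3260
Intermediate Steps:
(-200 + v)/(116 - 343) = (-200 - 328)/(116 - 343) = -528/(-227) = -528*(-1/227) = 528/227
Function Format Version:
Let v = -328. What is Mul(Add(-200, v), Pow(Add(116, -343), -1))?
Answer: Rational(528, 227) ≈ 2.3260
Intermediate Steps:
Mul(Add(-200, v), Pow(Add(116, -343), -1)) = Mul(Add(-200, -328), Pow(Add(116, -343), -1)) = Mul(-528, Pow(-227, -1)) = Mul(-528, Rational(-1, 227)) = Rational(528, 227)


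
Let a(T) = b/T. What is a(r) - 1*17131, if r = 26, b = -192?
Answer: -222799/13 ≈ -17138.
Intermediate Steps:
a(T) = -192/T
a(r) - 1*17131 = -192/26 - 1*17131 = -192*1/26 - 17131 = -96/13 - 17131 = -222799/13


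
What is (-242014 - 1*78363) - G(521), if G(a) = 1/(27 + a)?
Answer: -175566597/548 ≈ -3.2038e+5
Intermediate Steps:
(-242014 - 1*78363) - G(521) = (-242014 - 1*78363) - 1/(27 + 521) = (-242014 - 78363) - 1/548 = -320377 - 1*1/548 = -320377 - 1/548 = -175566597/548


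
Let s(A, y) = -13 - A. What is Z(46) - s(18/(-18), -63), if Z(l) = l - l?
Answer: 12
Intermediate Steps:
Z(l) = 0
Z(46) - s(18/(-18), -63) = 0 - (-13 - 18/(-18)) = 0 - (-13 - 18*(-1)/18) = 0 - (-13 - 1*(-1)) = 0 - (-13 + 1) = 0 - 1*(-12) = 0 + 12 = 12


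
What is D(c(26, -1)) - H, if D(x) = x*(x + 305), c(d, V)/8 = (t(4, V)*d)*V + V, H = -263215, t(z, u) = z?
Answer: 712615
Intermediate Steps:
c(d, V) = 8*V + 32*V*d (c(d, V) = 8*((4*d)*V + V) = 8*(4*V*d + V) = 8*(V + 4*V*d) = 8*V + 32*V*d)
D(x) = x*(305 + x)
D(c(26, -1)) - H = (8*(-1)*(1 + 4*26))*(305 + 8*(-1)*(1 + 4*26)) - 1*(-263215) = (8*(-1)*(1 + 104))*(305 + 8*(-1)*(1 + 104)) + 263215 = (8*(-1)*105)*(305 + 8*(-1)*105) + 263215 = -840*(305 - 840) + 263215 = -840*(-535) + 263215 = 449400 + 263215 = 712615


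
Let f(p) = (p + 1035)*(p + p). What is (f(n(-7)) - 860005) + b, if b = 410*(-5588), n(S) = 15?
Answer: -3119585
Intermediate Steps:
b = -2291080
f(p) = 2*p*(1035 + p) (f(p) = (1035 + p)*(2*p) = 2*p*(1035 + p))
(f(n(-7)) - 860005) + b = (2*15*(1035 + 15) - 860005) - 2291080 = (2*15*1050 - 860005) - 2291080 = (31500 - 860005) - 2291080 = -828505 - 2291080 = -3119585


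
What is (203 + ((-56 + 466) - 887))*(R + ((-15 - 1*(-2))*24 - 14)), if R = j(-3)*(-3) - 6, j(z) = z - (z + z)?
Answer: 93434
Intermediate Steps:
j(z) = -z (j(z) = z - 2*z = -z)
R = -15 (R = -1*(-3)*(-3) - 6 = 3*(-3) - 6 = -9 - 6 = -15)
(203 + ((-56 + 466) - 887))*(R + ((-15 - 1*(-2))*24 - 14)) = (203 + ((-56 + 466) - 887))*(-15 + ((-15 - 1*(-2))*24 - 14)) = (203 + (410 - 887))*(-15 + ((-15 + 2)*24 - 14)) = (203 - 477)*(-15 + (-13*24 - 14)) = -274*(-15 + (-312 - 14)) = -274*(-15 - 326) = -274*(-341) = 93434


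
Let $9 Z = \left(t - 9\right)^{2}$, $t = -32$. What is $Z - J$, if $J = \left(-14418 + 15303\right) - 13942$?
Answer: $\frac{119194}{9} \approx 13244.0$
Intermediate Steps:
$Z = \frac{1681}{9}$ ($Z = \frac{\left(-32 - 9\right)^{2}}{9} = \frac{\left(-41\right)^{2}}{9} = \frac{1}{9} \cdot 1681 = \frac{1681}{9} \approx 186.78$)
$J = -13057$ ($J = 885 - 13942 = -13057$)
$Z - J = \frac{1681}{9} - -13057 = \frac{1681}{9} + 13057 = \frac{119194}{9}$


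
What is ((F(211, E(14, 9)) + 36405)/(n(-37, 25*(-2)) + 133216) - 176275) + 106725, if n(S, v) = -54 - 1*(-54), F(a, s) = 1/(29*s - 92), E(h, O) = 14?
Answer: -2909252828029/41829824 ≈ -69550.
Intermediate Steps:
F(a, s) = 1/(-92 + 29*s)
n(S, v) = 0 (n(S, v) = -54 + 54 = 0)
((F(211, E(14, 9)) + 36405)/(n(-37, 25*(-2)) + 133216) - 176275) + 106725 = ((1/(-92 + 29*14) + 36405)/(0 + 133216) - 176275) + 106725 = ((1/(-92 + 406) + 36405)/133216 - 176275) + 106725 = ((1/314 + 36405)*(1/133216) - 176275) + 106725 = ((11431171/314)*(1/133216) - 176275) + 106725 = (11431171/41829824 - 176275) + 106725 = -7373540794429/41829824 + 106725 = -2909252828029/41829824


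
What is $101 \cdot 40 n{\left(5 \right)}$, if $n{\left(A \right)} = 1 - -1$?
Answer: $8080$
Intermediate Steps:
$n{\left(A \right)} = 2$ ($n{\left(A \right)} = 1 + 1 = 2$)
$101 \cdot 40 n{\left(5 \right)} = 101 \cdot 40 \cdot 2 = 4040 \cdot 2 = 8080$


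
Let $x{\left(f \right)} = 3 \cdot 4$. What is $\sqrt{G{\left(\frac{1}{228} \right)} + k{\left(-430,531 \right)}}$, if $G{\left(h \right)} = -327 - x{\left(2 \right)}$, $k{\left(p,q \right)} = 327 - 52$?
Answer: $8 i \approx 8.0 i$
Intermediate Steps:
$x{\left(f \right)} = 12$
$k{\left(p,q \right)} = 275$ ($k{\left(p,q \right)} = 327 - 52 = 275$)
$G{\left(h \right)} = -339$ ($G{\left(h \right)} = -327 - 12 = -339$)
$\sqrt{G{\left(\frac{1}{228} \right)} + k{\left(-430,531 \right)}} = \sqrt{-339 + 275} = \sqrt{-64} = 8 i$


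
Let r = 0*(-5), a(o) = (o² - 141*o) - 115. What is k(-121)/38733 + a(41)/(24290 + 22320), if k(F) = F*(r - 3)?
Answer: -9756011/120356342 ≈ -0.081059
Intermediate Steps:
a(o) = -115 + o² - 141*o
r = 0
k(F) = -3*F (k(F) = F*(0 - 3) = F*(-3) = -3*F)
k(-121)/38733 + a(41)/(24290 + 22320) = -3*(-121)/38733 + (-115 + 41² - 141*41)/(24290 + 22320) = 363*(1/38733) + (-115 + 1681 - 5781)/46610 = 121/12911 - 4215*1/46610 = 121/12911 - 843/9322 = -9756011/120356342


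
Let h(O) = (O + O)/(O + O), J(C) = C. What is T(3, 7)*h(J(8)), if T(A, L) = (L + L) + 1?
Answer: 15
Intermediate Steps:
T(A, L) = 1 + 2*L (T(A, L) = 2*L + 1 = 1 + 2*L)
h(O) = 1 (h(O) = (2*O)/((2*O)) = (2*O)*(1/(2*O)) = 1)
T(3, 7)*h(J(8)) = (1 + 2*7)*1 = (1 + 14)*1 = 15*1 = 15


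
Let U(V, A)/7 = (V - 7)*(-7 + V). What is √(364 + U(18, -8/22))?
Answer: √1211 ≈ 34.799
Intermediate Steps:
U(V, A) = 7*(-7 + V)² (U(V, A) = 7*((V - 7)*(-7 + V)) = 7*((-7 + V)*(-7 + V)) = 7*(-7 + V)²)
√(364 + U(18, -8/22)) = √(364 + 7*(-7 + 18)²) = √(364 + 7*11²) = √(364 + 7*121) = √(364 + 847) = √1211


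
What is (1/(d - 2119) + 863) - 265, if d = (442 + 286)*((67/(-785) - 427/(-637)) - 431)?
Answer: 148086919833/247636991 ≈ 598.00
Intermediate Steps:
d = -245973576/785 (d = 728*((67*(-1/785) - 427*(-1/637)) - 431) = 728*((-67/785 + 61/91) - 431) = 728*(41788/71435 - 431) = 728*(-30746697/71435) = -245973576/785 ≈ -3.1334e+5)
(1/(d - 2119) + 863) - 265 = (1/(-245973576/785 - 2119) + 863) - 265 = (1/(-247636991/785) + 863) - 265 = (-785/247636991 + 863) - 265 = 213710722448/247636991 - 265 = 148086919833/247636991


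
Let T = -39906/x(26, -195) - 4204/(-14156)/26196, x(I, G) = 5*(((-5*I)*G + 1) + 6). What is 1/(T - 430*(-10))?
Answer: 11753938644540/50538236713531571 ≈ 0.00023258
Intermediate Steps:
x(I, G) = 35 - 25*G*I (x(I, G) = 5*((-5*G*I + 1) + 6) = 5*((1 - 5*G*I) + 6) = 5*(7 - 5*G*I) = 35 - 25*G*I)
T = -3699457990429/11753938644540 (T = -39906/(35 - 25*(-195)*26) - 4204/(-14156)/26196 = -39906/(35 + 126750) - 4204*(-1/14156)*(1/26196) = -39906/126785 + (1051/3539)*(1/26196) = -39906*1/126785 + 1051/92707644 = -39906/126785 + 1051/92707644 = -3699457990429/11753938644540 ≈ -0.31474)
1/(T - 430*(-10)) = 1/(-3699457990429/11753938644540 - 430*(-10)) = 1/(-3699457990429/11753938644540 + 4300) = 1/(50538236713531571/11753938644540) = 11753938644540/50538236713531571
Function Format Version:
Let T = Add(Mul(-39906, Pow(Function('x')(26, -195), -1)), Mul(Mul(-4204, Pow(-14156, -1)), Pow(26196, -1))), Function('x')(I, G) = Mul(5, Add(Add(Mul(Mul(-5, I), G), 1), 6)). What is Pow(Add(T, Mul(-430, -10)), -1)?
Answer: Rational(11753938644540, 50538236713531571) ≈ 0.00023258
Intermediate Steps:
Function('x')(I, G) = Add(35, Mul(-25, G, I)) (Function('x')(I, G) = Mul(5, Add(Add(Mul(-5, G, I), 1), 6)) = Mul(5, Add(Add(1, Mul(-5, G, I)), 6)) = Mul(5, Add(7, Mul(-5, G, I))) = Add(35, Mul(-25, G, I)))
T = Rational(-3699457990429, 11753938644540) (T = Add(Mul(-39906, Pow(Add(35, Mul(-25, -195, 26)), -1)), Mul(Mul(-4204, Pow(-14156, -1)), Pow(26196, -1))) = Add(Mul(-39906, Pow(Add(35, 126750), -1)), Mul(Mul(-4204, Rational(-1, 14156)), Rational(1, 26196))) = Add(Mul(-39906, Pow(126785, -1)), Mul(Rational(1051, 3539), Rational(1, 26196))) = Add(Mul(-39906, Rational(1, 126785)), Rational(1051, 92707644)) = Add(Rational(-39906, 126785), Rational(1051, 92707644)) = Rational(-3699457990429, 11753938644540) ≈ -0.31474)
Pow(Add(T, Mul(-430, -10)), -1) = Pow(Add(Rational(-3699457990429, 11753938644540), Mul(-430, -10)), -1) = Pow(Add(Rational(-3699457990429, 11753938644540), 4300), -1) = Pow(Rational(50538236713531571, 11753938644540), -1) = Rational(11753938644540, 50538236713531571)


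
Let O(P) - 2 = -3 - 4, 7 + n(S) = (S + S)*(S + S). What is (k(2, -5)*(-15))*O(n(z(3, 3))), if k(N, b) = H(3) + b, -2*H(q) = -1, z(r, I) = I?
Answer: -675/2 ≈ -337.50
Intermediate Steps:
H(q) = ½ (H(q) = -½*(-1) = ½)
n(S) = -7 + 4*S² (n(S) = -7 + (S + S)*(S + S) = -7 + (2*S)*(2*S) = -7 + 4*S²)
O(P) = -5 (O(P) = 2 + (-3 - 4) = 2 - 7 = -5)
k(N, b) = ½ + b
(k(2, -5)*(-15))*O(n(z(3, 3))) = ((½ - 5)*(-15))*(-5) = -9/2*(-15)*(-5) = (135/2)*(-5) = -675/2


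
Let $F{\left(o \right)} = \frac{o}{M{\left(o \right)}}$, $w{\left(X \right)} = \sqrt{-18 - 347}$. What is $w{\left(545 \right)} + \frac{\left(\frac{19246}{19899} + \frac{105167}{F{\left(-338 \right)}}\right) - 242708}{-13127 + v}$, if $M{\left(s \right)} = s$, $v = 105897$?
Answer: $- \frac{2736909113}{1846030230} + i \sqrt{365} \approx -1.4826 + 19.105 i$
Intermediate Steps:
$w{\left(X \right)} = i \sqrt{365}$ ($w{\left(X \right)} = \sqrt{-365} = i \sqrt{365}$)
$F{\left(o \right)} = 1$ ($F{\left(o \right)} = \frac{o}{o} = 1$)
$w{\left(545 \right)} + \frac{\left(\frac{19246}{19899} + \frac{105167}{F{\left(-338 \right)}}\right) - 242708}{-13127 + v} = i \sqrt{365} + \frac{\left(\frac{19246}{19899} + \frac{105167}{1}\right) - 242708}{-13127 + 105897} = i \sqrt{365} + \frac{\left(19246 \cdot \frac{1}{19899} + 105167 \cdot 1\right) - 242708}{92770} = i \sqrt{365} + \left(\left(\frac{19246}{19899} + 105167\right) - 242708\right) \frac{1}{92770} = i \sqrt{365} + \left(\frac{2092737379}{19899} - 242708\right) \frac{1}{92770} = i \sqrt{365} - \frac{2736909113}{1846030230} = - \frac{2736909113}{1846030230} + i \sqrt{365}$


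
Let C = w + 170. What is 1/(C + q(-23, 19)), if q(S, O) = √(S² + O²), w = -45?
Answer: 25/2947 - √890/14735 ≈ 0.0064586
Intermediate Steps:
C = 125 (C = -45 + 170 = 125)
q(S, O) = √(O² + S²)
1/(C + q(-23, 19)) = 1/(125 + √(19² + (-23)²)) = 1/(125 + √(361 + 529)) = 1/(125 + √890)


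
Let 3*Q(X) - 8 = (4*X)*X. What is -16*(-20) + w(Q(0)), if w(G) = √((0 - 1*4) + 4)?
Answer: 320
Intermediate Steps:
Q(X) = 8/3 + 4*X²/3 (Q(X) = 8/3 + ((4*X)*X)/3 = 8/3 + (4*X²)/3 = 8/3 + 4*X²/3)
w(G) = 0 (w(G) = √((0 - 4) + 4) = √(-4 + 4) = √0 = 0)
-16*(-20) + w(Q(0)) = -16*(-20) + 0 = 320 + 0 = 320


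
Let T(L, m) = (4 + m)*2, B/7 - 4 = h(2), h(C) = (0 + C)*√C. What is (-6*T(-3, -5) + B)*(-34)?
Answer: -1360 - 476*√2 ≈ -2033.2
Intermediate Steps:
h(C) = C^(3/2) (h(C) = C*√C = C^(3/2))
B = 28 + 14*√2 (B = 28 + 7*2^(3/2) = 28 + 7*(2*√2) = 28 + 14*√2 ≈ 47.799)
T(L, m) = 8 + 2*m
(-6*T(-3, -5) + B)*(-34) = (-6*(8 + 2*(-5)) + (28 + 14*√2))*(-34) = (-6*(8 - 10) + (28 + 14*√2))*(-34) = (-6*(-2) + (28 + 14*√2))*(-34) = (12 + (28 + 14*√2))*(-34) = (40 + 14*√2)*(-34) = -1360 - 476*√2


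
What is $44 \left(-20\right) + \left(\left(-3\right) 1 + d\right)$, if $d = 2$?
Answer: $-881$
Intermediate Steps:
$44 \left(-20\right) + \left(\left(-3\right) 1 + d\right) = 44 \left(-20\right) + \left(\left(-3\right) 1 + 2\right) = -880 + \left(-3 + 2\right) = -880 - 1 = -881$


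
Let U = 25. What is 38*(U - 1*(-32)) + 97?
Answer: 2263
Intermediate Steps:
38*(U - 1*(-32)) + 97 = 38*(25 - 1*(-32)) + 97 = 38*(25 + 32) + 97 = 38*57 + 97 = 2166 + 97 = 2263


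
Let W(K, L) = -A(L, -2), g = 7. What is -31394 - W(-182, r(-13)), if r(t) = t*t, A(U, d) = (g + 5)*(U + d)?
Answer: -29390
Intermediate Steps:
A(U, d) = 12*U + 12*d (A(U, d) = (7 + 5)*(U + d) = 12*(U + d) = 12*U + 12*d)
r(t) = t²
W(K, L) = 24 - 12*L (W(K, L) = -(12*L + 12*(-2)) = -(12*L - 24) = -(-24 + 12*L) = 24 - 12*L)
-31394 - W(-182, r(-13)) = -31394 - (24 - 12*(-13)²) = -31394 - (24 - 12*169) = -31394 - (24 - 2028) = -31394 - 1*(-2004) = -31394 + 2004 = -29390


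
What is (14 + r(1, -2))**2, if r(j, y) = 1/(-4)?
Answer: 3025/16 ≈ 189.06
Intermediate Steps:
r(j, y) = -1/4
(14 + r(1, -2))**2 = (14 - 1/4)**2 = (55/4)**2 = 3025/16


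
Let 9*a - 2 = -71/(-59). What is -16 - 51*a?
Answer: -2015/59 ≈ -34.153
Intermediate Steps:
a = 21/59 (a = 2/9 + (-71/(-59))/9 = 2/9 + (-71*(-1/59))/9 = 2/9 + (1/9)*(71/59) = 2/9 + 71/531 = 21/59 ≈ 0.35593)
-16 - 51*a = -16 - 51*21/59 = -16 - 1071/59 = -2015/59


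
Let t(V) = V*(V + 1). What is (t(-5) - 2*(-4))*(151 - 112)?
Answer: 1092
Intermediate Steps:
t(V) = V*(1 + V)
(t(-5) - 2*(-4))*(151 - 112) = (-5*(1 - 5) - 2*(-4))*(151 - 112) = (-5*(-4) + 8)*39 = (20 + 8)*39 = 28*39 = 1092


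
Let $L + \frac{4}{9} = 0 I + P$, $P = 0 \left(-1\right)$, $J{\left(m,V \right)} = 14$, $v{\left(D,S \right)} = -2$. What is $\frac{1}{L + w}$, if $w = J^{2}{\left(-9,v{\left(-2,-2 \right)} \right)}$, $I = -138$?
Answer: $\frac{9}{1760} \approx 0.0051136$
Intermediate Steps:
$P = 0$
$w = 196$ ($w = 14^{2} = 196$)
$L = - \frac{4}{9}$ ($L = - \frac{4}{9} + \left(0 \left(-138\right) + 0\right) = - \frac{4}{9} + \left(0 + 0\right) = - \frac{4}{9} + 0 = - \frac{4}{9} \approx -0.44444$)
$\frac{1}{L + w} = \frac{1}{- \frac{4}{9} + 196} = \frac{1}{\frac{1760}{9}} = \frac{9}{1760}$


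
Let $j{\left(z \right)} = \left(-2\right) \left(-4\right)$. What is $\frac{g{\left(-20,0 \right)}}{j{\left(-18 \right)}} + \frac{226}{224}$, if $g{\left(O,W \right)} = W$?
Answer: $\frac{113}{112} \approx 1.0089$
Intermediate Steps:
$j{\left(z \right)} = 8$
$\frac{g{\left(-20,0 \right)}}{j{\left(-18 \right)}} + \frac{226}{224} = \frac{0}{8} + \frac{226}{224} = 0 \cdot \frac{1}{8} + 226 \cdot \frac{1}{224} = 0 + \frac{113}{112} = \frac{113}{112}$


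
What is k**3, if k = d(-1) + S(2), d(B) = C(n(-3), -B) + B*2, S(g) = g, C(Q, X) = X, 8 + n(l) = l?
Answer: 1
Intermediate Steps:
n(l) = -8 + l
d(B) = B (d(B) = -B + B*2 = -B + 2*B = B)
k = 1 (k = -1 + 2 = 1)
k**3 = 1**3 = 1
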